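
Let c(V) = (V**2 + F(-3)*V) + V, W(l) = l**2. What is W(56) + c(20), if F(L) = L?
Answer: 3496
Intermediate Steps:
c(V) = V**2 - 2*V (c(V) = (V**2 - 3*V) + V = V**2 - 2*V)
W(56) + c(20) = 56**2 + 20*(-2 + 20) = 3136 + 20*18 = 3136 + 360 = 3496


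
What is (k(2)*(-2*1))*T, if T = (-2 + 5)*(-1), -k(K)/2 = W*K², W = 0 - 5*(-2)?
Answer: -480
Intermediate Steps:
W = 10 (W = 0 + 10 = 10)
k(K) = -20*K²
T = -3 (T = 3*(-1) = -3)
(k(2)*(-2*1))*T = ((-20*2²)*(-2*1))*(-3) = (-20*4*(-2))*(-3) = -80*(-2)*(-3) = 160*(-3) = -480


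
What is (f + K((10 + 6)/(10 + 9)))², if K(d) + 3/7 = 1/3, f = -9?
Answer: 36481/441 ≈ 82.723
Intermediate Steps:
K(d) = -2/21 (K(d) = -3/7 + 1/3 = -3/7 + ⅓ = -2/21)
(f + K((10 + 6)/(10 + 9)))² = (-9 - 2/21)² = (-191/21)² = 36481/441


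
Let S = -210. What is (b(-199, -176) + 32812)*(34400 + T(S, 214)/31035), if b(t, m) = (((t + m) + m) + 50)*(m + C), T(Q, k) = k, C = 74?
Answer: 89586940013596/31035 ≈ 2.8866e+9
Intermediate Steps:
b(t, m) = (74 + m)*(50 + t + 2*m) (b(t, m) = (((t + m) + m) + 50)*(m + 74) = (((m + t) + m) + 50)*(74 + m) = ((t + 2*m) + 50)*(74 + m) = (50 + t + 2*m)*(74 + m) = (74 + m)*(50 + t + 2*m))
(b(-199, -176) + 32812)*(34400 + T(S, 214)/31035) = ((3700 + 2*(-176)² + 74*(-199) + 198*(-176) - 176*(-199)) + 32812)*(34400 + 214/31035) = ((3700 + 2*30976 - 14726 - 34848 + 35024) + 32812)*(34400 + 214*(1/31035)) = ((3700 + 61952 - 14726 - 34848 + 35024) + 32812)*(34400 + 214/31035) = (51102 + 32812)*(1067604214/31035) = 83914*(1067604214/31035) = 89586940013596/31035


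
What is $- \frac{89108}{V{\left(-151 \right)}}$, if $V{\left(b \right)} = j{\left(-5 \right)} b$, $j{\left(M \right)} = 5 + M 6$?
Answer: $- \frac{89108}{3775} \approx -23.605$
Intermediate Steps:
$j{\left(M \right)} = 5 + 6 M$
$V{\left(b \right)} = - 25 b$ ($V{\left(b \right)} = \left(5 + 6 \left(-5\right)\right) b = \left(5 - 30\right) b = - 25 b$)
$- \frac{89108}{V{\left(-151 \right)}} = - \frac{89108}{\left(-25\right) \left(-151\right)} = - \frac{89108}{3775}$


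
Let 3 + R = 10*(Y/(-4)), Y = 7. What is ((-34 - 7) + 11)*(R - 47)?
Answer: 2025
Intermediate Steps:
R = -41/2 (R = -3 + 10*(7/(-4)) = -3 + 10*(7*(-1/4)) = -3 + 10*(-7/4) = -3 - 35/2 = -41/2 ≈ -20.500)
((-34 - 7) + 11)*(R - 47) = ((-34 - 7) + 11)*(-41/2 - 47) = (-41 + 11)*(-135/2) = -30*(-135/2) = 2025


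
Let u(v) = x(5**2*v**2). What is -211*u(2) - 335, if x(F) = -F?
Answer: 20765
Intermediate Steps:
u(v) = -25*v**2 (u(v) = -5**2*v**2 = -25*v**2)
-211*u(2) - 335 = -(-5275)*2**2 - 335 = -(-5275)*4 - 335 = -211*(-100) - 335 = 21100 - 335 = 20765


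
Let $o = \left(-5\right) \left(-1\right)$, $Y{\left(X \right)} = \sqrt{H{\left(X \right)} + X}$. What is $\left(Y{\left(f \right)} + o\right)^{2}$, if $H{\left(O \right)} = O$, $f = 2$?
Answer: $49$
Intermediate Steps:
$Y{\left(X \right)} = \sqrt{2} \sqrt{X}$ ($Y{\left(X \right)} = \sqrt{X + X} = \sqrt{2 X} = \sqrt{2} \sqrt{X}$)
$o = 5$
$\left(Y{\left(f \right)} + o\right)^{2} = \left(\sqrt{2} \sqrt{2} + 5\right)^{2} = \left(2 + 5\right)^{2} = 7^{2} = 49$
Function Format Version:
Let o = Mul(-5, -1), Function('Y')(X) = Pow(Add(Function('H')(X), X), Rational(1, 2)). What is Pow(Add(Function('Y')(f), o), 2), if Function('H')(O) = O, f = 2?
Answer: 49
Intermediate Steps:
Function('Y')(X) = Mul(Pow(2, Rational(1, 2)), Pow(X, Rational(1, 2))) (Function('Y')(X) = Pow(Add(X, X), Rational(1, 2)) = Pow(Mul(2, X), Rational(1, 2)) = Mul(Pow(2, Rational(1, 2)), Pow(X, Rational(1, 2))))
o = 5
Pow(Add(Function('Y')(f), o), 2) = Pow(Add(Mul(Pow(2, Rational(1, 2)), Pow(2, Rational(1, 2))), 5), 2) = Pow(Add(2, 5), 2) = Pow(7, 2) = 49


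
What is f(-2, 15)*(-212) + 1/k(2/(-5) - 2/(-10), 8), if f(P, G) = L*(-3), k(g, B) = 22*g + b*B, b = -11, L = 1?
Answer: 293827/462 ≈ 635.99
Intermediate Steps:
k(g, B) = -11*B + 22*g (k(g, B) = 22*g - 11*B = -11*B + 22*g)
f(P, G) = -3 (f(P, G) = 1*(-3) = -3)
f(-2, 15)*(-212) + 1/k(2/(-5) - 2/(-10), 8) = -3*(-212) + 1/(-11*8 + 22*(2/(-5) - 2/(-10))) = 636 + 1/(-88 + 22*(2*(-⅕) - 2*(-⅒))) = 636 + 1/(-88 + 22*(-⅖ + ⅕)) = 636 + 1/(-88 + 22*(-⅕)) = 636 + 1/(-88 - 22/5) = 636 + 1/(-462/5) = 636 - 5/462 = 293827/462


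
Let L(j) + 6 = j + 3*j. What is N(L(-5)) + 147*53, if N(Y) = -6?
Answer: 7785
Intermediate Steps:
L(j) = -6 + 4*j (L(j) = -6 + (j + 3*j) = -6 + 4*j)
N(L(-5)) + 147*53 = -6 + 147*53 = -6 + 7791 = 7785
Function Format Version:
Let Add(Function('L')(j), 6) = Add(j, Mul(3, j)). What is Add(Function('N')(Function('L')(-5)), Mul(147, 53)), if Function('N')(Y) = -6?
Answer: 7785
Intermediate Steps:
Function('L')(j) = Add(-6, Mul(4, j)) (Function('L')(j) = Add(-6, Add(j, Mul(3, j))) = Add(-6, Mul(4, j)))
Add(Function('N')(Function('L')(-5)), Mul(147, 53)) = Add(-6, Mul(147, 53)) = Add(-6, 7791) = 7785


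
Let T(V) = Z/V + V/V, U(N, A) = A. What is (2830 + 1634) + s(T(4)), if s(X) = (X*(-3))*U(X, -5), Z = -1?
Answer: 17901/4 ≈ 4475.3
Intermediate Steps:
T(V) = 1 - 1/V (T(V) = -1/V + V/V = -1/V + 1 = 1 - 1/V)
s(X) = 15*X (s(X) = (X*(-3))*(-5) = -3*X*(-5) = 15*X)
(2830 + 1634) + s(T(4)) = (2830 + 1634) + 15*((-1 + 4)/4) = 4464 + 15*((¼)*3) = 4464 + 15*(¾) = 4464 + 45/4 = 17901/4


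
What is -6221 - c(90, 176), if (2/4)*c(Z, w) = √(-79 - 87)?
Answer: -6221 - 2*I*√166 ≈ -6221.0 - 25.768*I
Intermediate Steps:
c(Z, w) = 2*I*√166 (c(Z, w) = 2*√(-79 - 87) = 2*√(-166) = 2*(I*√166) = 2*I*√166)
-6221 - c(90, 176) = -6221 - 2*I*√166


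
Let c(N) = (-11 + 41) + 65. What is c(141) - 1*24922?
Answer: -24827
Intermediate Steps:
c(N) = 95 (c(N) = 30 + 65 = 95)
c(141) - 1*24922 = 95 - 1*24922 = 95 - 24922 = -24827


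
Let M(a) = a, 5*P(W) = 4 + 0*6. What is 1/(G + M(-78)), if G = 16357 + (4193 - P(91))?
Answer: 5/102356 ≈ 4.8849e-5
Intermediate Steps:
P(W) = ⅘ (P(W) = (4 + 0*6)/5 = (4 + 0)/5 = (⅕)*4 = ⅘)
G = 102746/5 (G = 16357 + (4193 - 1*⅘) = 16357 + (4193 - ⅘) = 16357 + 20961/5 = 102746/5 ≈ 20549.)
1/(G + M(-78)) = 1/(102746/5 - 78) = 1/(102356/5) = 5/102356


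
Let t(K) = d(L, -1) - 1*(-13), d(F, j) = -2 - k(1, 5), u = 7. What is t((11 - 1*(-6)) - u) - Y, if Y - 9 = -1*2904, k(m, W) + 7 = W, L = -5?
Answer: 2908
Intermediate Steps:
k(m, W) = -7 + W
d(F, j) = 0 (d(F, j) = -2 - (-7 + 5) = -2 - 1*(-2) = -2 + 2 = 0)
Y = -2895 (Y = 9 - 1*2904 = 9 - 2904 = -2895)
t(K) = 13 (t(K) = 0 - 1*(-13) = 0 + 13 = 13)
t((11 - 1*(-6)) - u) - Y = 13 - 1*(-2895) = 13 + 2895 = 2908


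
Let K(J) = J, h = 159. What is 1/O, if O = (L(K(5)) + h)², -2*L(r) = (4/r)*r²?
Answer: 1/22201 ≈ 4.5043e-5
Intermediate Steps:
L(r) = -2*r (L(r) = -4/r*r²/2 = -2*r)
O = 22201 (O = (-2*5 + 159)² = (-10 + 159)² = 149² = 22201)
1/O = 1/22201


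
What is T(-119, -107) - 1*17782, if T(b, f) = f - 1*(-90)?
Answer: -17799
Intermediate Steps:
T(b, f) = 90 + f (T(b, f) = f + 90 = 90 + f)
T(-119, -107) - 1*17782 = (90 - 107) - 1*17782 = -17 - 17782 = -17799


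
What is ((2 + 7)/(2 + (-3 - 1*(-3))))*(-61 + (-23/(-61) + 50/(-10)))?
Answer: -36027/122 ≈ -295.30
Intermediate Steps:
((2 + 7)/(2 + (-3 - 1*(-3))))*(-61 + (-23/(-61) + 50/(-10))) = (9/(2 + (-3 + 3)))*(-61 + (-23*(-1/61) + 50*(-⅒))) = (9/(2 + 0))*(-61 + (23/61 - 5)) = (9/2)*(-61 - 282/61) = ((½)*9)*(-4003/61) = (9/2)*(-4003/61) = -36027/122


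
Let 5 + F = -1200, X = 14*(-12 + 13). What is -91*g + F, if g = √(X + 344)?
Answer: -1205 - 91*√358 ≈ -2926.8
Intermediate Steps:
X = 14 (X = 14*1 = 14)
F = -1205 (F = -5 - 1200 = -1205)
g = √358 (g = √(14 + 344) = √358 ≈ 18.921)
-91*g + F = -91*√358 - 1205 = -1205 - 91*√358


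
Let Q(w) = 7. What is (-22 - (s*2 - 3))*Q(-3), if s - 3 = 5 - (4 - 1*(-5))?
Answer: -119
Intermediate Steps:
s = -1 (s = 3 + (5 - (4 - 1*(-5))) = 3 + (5 - (4 + 5)) = 3 + (5 - 1*9) = 3 + (5 - 9) = 3 - 4 = -1)
(-22 - (s*2 - 3))*Q(-3) = (-22 - (-1*2 - 3))*7 = (-22 - (-2 - 3))*7 = (-22 - 1*(-5))*7 = (-22 + 5)*7 = -17*7 = -119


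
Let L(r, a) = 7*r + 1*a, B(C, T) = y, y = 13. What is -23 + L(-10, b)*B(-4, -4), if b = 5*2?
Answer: -803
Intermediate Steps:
b = 10
B(C, T) = 13
L(r, a) = a + 7*r (L(r, a) = 7*r + a = a + 7*r)
-23 + L(-10, b)*B(-4, -4) = -23 + (10 + 7*(-10))*13 = -23 + (10 - 70)*13 = -23 - 60*13 = -23 - 780 = -803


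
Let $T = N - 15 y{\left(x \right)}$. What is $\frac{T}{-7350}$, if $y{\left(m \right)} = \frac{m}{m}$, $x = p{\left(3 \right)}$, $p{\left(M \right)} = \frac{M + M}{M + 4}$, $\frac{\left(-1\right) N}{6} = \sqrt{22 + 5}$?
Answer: $\frac{1}{490} + \frac{3 \sqrt{3}}{1225} \approx 0.0062826$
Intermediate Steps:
$N = - 18 \sqrt{3}$ ($N = - 6 \sqrt{22 + 5} = - 6 \sqrt{27} = - 6 \cdot 3 \sqrt{3} = - 18 \sqrt{3} \approx -31.177$)
$p{\left(M \right)} = \frac{2 M}{4 + M}$
$x = \frac{6}{7}$ ($x = 2 \cdot 3 \frac{1}{4 + 3} = 2 \cdot 3 \cdot \frac{1}{7} = \frac{6}{7} \approx 0.85714$)
$y{\left(m \right)} = 1$
$T = -15 - 18 \sqrt{3}$ ($T = - 18 \sqrt{3} - 15 = -15 - 18 \sqrt{3} \approx -46.177$)
$\frac{T}{-7350} = \frac{-15 - 18 \sqrt{3}}{-7350} = \left(-15 - 18 \sqrt{3}\right) \left(- \frac{1}{7350}\right) = \frac{1}{490} + \frac{3 \sqrt{3}}{1225}$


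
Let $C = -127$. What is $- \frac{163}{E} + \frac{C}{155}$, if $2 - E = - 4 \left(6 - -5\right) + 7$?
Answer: $- \frac{30218}{6045} \approx -4.9988$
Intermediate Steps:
$E = 39$ ($E = 2 - \left(- 4 \left(6 - -5\right) + 7\right) = 2 - \left(- 4 \left(6 + 5\right) + 7\right) = 2 - \left(\left(-4\right) 11 + 7\right) = 2 - \left(-44 + 7\right) = 2 - -37 = 2 + 37 = 39$)
$- \frac{163}{E} + \frac{C}{155} = - \frac{163}{39} - \frac{127}{155} = - \frac{30218}{6045}$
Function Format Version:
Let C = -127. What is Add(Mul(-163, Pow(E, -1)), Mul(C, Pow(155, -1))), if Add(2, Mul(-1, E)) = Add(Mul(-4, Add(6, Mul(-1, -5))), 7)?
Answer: Rational(-30218, 6045) ≈ -4.9988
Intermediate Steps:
E = 39 (E = Add(2, Mul(-1, Add(Mul(-4, Add(6, Mul(-1, -5))), 7))) = Add(2, Mul(-1, Add(Mul(-4, Add(6, 5)), 7))) = Add(2, Mul(-1, Add(Mul(-4, 11), 7))) = Add(2, Mul(-1, Add(-44, 7))) = Add(2, Mul(-1, -37)) = Add(2, 37) = 39)
Add(Mul(-163, Pow(E, -1)), Mul(C, Pow(155, -1))) = Add(Mul(-163, Pow(39, -1)), Mul(-127, Pow(155, -1))) = Add(Mul(-163, Rational(1, 39)), Mul(-127, Rational(1, 155))) = Add(Rational(-163, 39), Rational(-127, 155)) = Rational(-30218, 6045)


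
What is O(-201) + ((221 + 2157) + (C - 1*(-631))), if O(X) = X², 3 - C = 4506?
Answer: 38907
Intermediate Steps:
C = -4503 (C = 3 - 1*4506 = 3 - 4506 = -4503)
O(-201) + ((221 + 2157) + (C - 1*(-631))) = (-201)² + ((221 + 2157) + (-4503 - 1*(-631))) = 40401 + (2378 + (-4503 + 631)) = 40401 + (2378 - 3872) = 40401 - 1494 = 38907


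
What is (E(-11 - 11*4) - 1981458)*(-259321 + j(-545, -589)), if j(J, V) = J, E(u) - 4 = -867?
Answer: 515137828986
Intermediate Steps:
E(u) = -863 (E(u) = 4 - 867 = -863)
(E(-11 - 11*4) - 1981458)*(-259321 + j(-545, -589)) = (-863 - 1981458)*(-259321 - 545) = -1982321*(-259866) = 515137828986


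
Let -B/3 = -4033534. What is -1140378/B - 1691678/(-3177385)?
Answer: 2807817039771/6408045214295 ≈ 0.43817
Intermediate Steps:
B = 12100602 (B = -3*(-4033534) = 12100602)
-1140378/B - 1691678/(-3177385) = -1140378/12100602 - 1691678/(-3177385) = -1140378*1/12100602 - 1691678*(-1/3177385) = -190063/2016767 + 1691678/3177385 = 2807817039771/6408045214295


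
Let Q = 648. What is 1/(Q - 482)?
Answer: 1/166 ≈ 0.0060241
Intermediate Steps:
1/(Q - 482) = 1/(648 - 482) = 1/166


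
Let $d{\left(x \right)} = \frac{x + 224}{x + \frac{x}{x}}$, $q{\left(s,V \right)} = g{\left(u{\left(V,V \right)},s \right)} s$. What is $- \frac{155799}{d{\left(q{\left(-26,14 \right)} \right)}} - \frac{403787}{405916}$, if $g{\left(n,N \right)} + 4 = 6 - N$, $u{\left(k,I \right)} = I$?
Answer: $- \frac{182446958783}{811832} \approx -2.2473 \cdot 10^{5}$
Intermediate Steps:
$g{\left(n,N \right)} = 2 - N$ ($g{\left(n,N \right)} = -4 - \left(-6 + N\right) = 2 - N$)
$q{\left(s,V \right)} = s \left(2 - s\right)$ ($q{\left(s,V \right)} = \left(2 - s\right) s = s \left(2 - s\right)$)
$d{\left(x \right)} = \frac{224 + x}{1 + x}$ ($d{\left(x \right)} = \frac{224 + x}{x + 1} = \frac{224 + x}{1 + x}$)
$- \frac{155799}{d{\left(q{\left(-26,14 \right)} \right)}} - \frac{403787}{405916} = - \frac{155799}{\frac{1}{1 - 26 \left(2 - -26\right)} \left(224 - 26 \left(2 - -26\right)\right)} - \frac{403787}{405916} = - \frac{155799}{\frac{1}{1 - 26 \left(2 + 26\right)} \left(224 - 26 \left(2 + 26\right)\right)} - \frac{403787}{405916} = - \frac{155799}{\frac{1}{1 - 728} \left(224 - 728\right)} - \frac{403787}{405916} = - \frac{155799}{\frac{1}{-727} \left(-504\right)} - \frac{403787}{405916} = - \frac{155799}{\left(- \frac{1}{727}\right) \left(-504\right)} - \frac{403787}{405916} = - \frac{155799}{\frac{504}{727}} - \frac{403787}{405916} = \left(-155799\right) \frac{727}{504} - \frac{403787}{405916} = - \frac{1797871}{8} - \frac{403787}{405916} = - \frac{182446958783}{811832}$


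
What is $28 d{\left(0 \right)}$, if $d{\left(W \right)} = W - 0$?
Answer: $0$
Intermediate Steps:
$d{\left(W \right)} = W$ ($d{\left(W \right)} = W + 0 = W$)
$28 d{\left(0 \right)} = 28 \cdot 0 = 0$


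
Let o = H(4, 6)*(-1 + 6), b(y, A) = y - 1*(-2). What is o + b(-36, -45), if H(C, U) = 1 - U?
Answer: -59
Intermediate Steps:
b(y, A) = 2 + y (b(y, A) = y + 2 = 2 + y)
o = -25 (o = (1 - 1*6)*(-1 + 6) = (1 - 6)*5 = -5*5 = -25)
o + b(-36, -45) = -25 + (2 - 36) = -25 - 34 = -59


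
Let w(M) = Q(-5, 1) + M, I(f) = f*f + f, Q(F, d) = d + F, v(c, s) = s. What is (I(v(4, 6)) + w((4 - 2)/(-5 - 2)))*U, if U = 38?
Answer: 10032/7 ≈ 1433.1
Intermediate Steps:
Q(F, d) = F + d
I(f) = f + f² (I(f) = f² + f = f + f²)
w(M) = -4 + M (w(M) = (-5 + 1) + M = -4 + M)
(I(v(4, 6)) + w((4 - 2)/(-5 - 2)))*U = (6*(1 + 6) + (-4 + (4 - 2)/(-5 - 2)))*38 = (6*7 + (-4 + 2/(-7)))*38 = (42 + (-4 + 2*(-⅐)))*38 = (42 + (-4 - 2/7))*38 = (42 - 30/7)*38 = (264/7)*38 = 10032/7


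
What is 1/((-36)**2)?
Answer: 1/1296 ≈ 0.00077160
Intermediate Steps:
1/((-36)**2) = 1/1296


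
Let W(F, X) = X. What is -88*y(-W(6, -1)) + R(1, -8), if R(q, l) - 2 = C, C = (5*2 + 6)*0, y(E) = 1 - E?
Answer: 2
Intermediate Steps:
C = 0 (C = (10 + 6)*0 = 16*0 = 0)
R(q, l) = 2 (R(q, l) = 2 + 0 = 2)
-88*y(-W(6, -1)) + R(1, -8) = -88*(1 - (-1)*(-1)) + 2 = -88*(1 - 1*1) + 2 = -88*(1 - 1) + 2 = -88*0 + 2 = 0 + 2 = 2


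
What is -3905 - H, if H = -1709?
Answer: -2196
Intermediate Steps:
-3905 - H = -3905 - 1*(-1709) = -3905 + 1709 = -2196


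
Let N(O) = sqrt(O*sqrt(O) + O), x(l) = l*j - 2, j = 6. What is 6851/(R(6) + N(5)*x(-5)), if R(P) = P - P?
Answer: -6851*sqrt(5)/(160*sqrt(1 + sqrt(5))) ≈ -53.224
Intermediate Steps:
x(l) = -2 + 6*l (x(l) = l*6 - 2 = 6*l - 2 = -2 + 6*l)
N(O) = sqrt(O + O**(3/2)) (N(O) = sqrt(O**(3/2) + O) = sqrt(O + O**(3/2)))
R(P) = 0
6851/(R(6) + N(5)*x(-5)) = 6851/(0 + sqrt(5 + 5**(3/2))*(-2 + 6*(-5))) = 6851/(0 + sqrt(5 + 5*sqrt(5))*(-2 - 30)) = 6851/(0 + sqrt(5 + 5*sqrt(5))*(-32)) = 6851/(0 - 32*sqrt(5 + 5*sqrt(5))) = 6851/((-32*sqrt(5 + 5*sqrt(5)))) = 6851*(-1/(32*sqrt(5 + 5*sqrt(5)))) = -6851/(32*sqrt(5 + 5*sqrt(5)))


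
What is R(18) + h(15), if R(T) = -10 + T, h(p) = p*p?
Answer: 233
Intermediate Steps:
h(p) = p**2
R(18) + h(15) = (-10 + 18) + 15**2 = 8 + 225 = 233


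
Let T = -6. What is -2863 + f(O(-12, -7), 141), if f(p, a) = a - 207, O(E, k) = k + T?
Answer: -2929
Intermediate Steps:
O(E, k) = -6 + k (O(E, k) = k - 6 = -6 + k)
f(p, a) = -207 + a
-2863 + f(O(-12, -7), 141) = -2863 + (-207 + 141) = -2863 - 66 = -2929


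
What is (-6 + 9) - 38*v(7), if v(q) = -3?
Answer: 117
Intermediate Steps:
(-6 + 9) - 38*v(7) = (-6 + 9) - 38*(-3) = 3 + 114 = 117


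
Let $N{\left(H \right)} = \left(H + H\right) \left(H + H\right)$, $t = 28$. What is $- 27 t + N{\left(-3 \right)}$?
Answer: $-720$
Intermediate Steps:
$N{\left(H \right)} = 4 H^{2}$ ($N{\left(H \right)} = 2 H 2 H = 4 H^{2}$)
$- 27 t + N{\left(-3 \right)} = \left(-27\right) 28 + 4 \left(-3\right)^{2} = -756 + 4 \cdot 9 = -756 + 36 = -720$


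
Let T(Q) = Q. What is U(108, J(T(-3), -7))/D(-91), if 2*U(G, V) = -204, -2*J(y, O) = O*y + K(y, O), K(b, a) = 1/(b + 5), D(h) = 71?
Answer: -102/71 ≈ -1.4366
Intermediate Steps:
K(b, a) = 1/(5 + b)
J(y, O) = -1/(2*(5 + y)) - O*y/2 (J(y, O) = -(O*y + 1/(5 + y))/2 = -(1/(5 + y) + O*y)/2 = -1/(2*(5 + y)) - O*y/2)
U(G, V) = -102 (U(G, V) = (½)*(-204) = -102)
U(108, J(T(-3), -7))/D(-91) = -102/71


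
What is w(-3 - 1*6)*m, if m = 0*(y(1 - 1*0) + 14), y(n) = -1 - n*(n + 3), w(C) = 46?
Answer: 0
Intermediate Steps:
y(n) = -1 - n*(3 + n)
m = 0 (m = 0*((-1 - (1 - 1*0)² - 3*(1 - 1*0)) + 14) = 0*((-1 - (1 + 0)² - 3*(1 + 0)) + 14) = 0*((-1 - 1*1² - 3*1) + 14) = 0*((-1 - 1*1 - 3) + 14) = 0*((-1 - 1 - 3) + 14) = 0*(-5 + 14) = 0*9 = 0)
w(-3 - 1*6)*m = 46*0 = 0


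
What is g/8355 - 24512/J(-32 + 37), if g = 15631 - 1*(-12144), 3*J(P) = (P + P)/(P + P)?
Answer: -122873101/1671 ≈ -73533.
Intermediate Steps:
J(P) = ⅓ (J(P) = ((P + P)/(P + P))/3 = ((2*P)/((2*P)))/3 = ((2*P)*(1/(2*P)))/3 = (⅓)*1 = ⅓)
g = 27775 (g = 15631 + 12144 = 27775)
g/8355 - 24512/J(-32 + 37) = 27775/8355 - 24512/⅓ = 27775*(1/8355) - 24512*3 = 5555/1671 - 73536 = -122873101/1671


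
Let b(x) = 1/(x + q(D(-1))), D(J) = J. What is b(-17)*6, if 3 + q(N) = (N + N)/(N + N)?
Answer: -6/19 ≈ -0.31579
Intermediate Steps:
q(N) = -2 (q(N) = -3 + (N + N)/(N + N) = -3 + (2*N)/((2*N)) = -3 + (2*N)*(1/(2*N)) = -3 + 1 = -2)
b(x) = 1/(-2 + x) (b(x) = 1/(x - 2) = 1/(-2 + x))
b(-17)*6 = 6/(-2 - 17) = 6/(-19) = -1/19*6 = -6/19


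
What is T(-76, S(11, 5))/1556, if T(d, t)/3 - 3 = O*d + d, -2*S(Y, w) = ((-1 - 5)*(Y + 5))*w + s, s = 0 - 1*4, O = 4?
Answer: -1131/1556 ≈ -0.72686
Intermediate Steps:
s = -4 (s = 0 - 4 = -4)
S(Y, w) = 2 - w*(-30 - 6*Y)/2 (S(Y, w) = -(((-1 - 5)*(Y + 5))*w - 4)/2 = -((-6*(5 + Y))*w - 4)/2 = -((-30 - 6*Y)*w - 4)/2 = -(w*(-30 - 6*Y) - 4)/2 = -(-4 + w*(-30 - 6*Y))/2 = 2 - w*(-30 - 6*Y)/2)
T(d, t) = 9 + 15*d (T(d, t) = 9 + 3*(4*d + d) = 9 + 3*(5*d) = 9 + 15*d)
T(-76, S(11, 5))/1556 = (9 + 15*(-76))/1556 = (9 - 1140)*(1/1556) = -1131*1/1556 = -1131/1556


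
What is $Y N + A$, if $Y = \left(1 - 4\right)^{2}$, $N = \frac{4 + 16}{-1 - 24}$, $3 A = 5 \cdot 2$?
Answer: $- \frac{58}{15} \approx -3.8667$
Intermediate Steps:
$A = \frac{10}{3}$ ($A = \frac{5 \cdot 2}{3} = \frac{1}{3} \cdot 10 = \frac{10}{3} \approx 3.3333$)
$N = - \frac{4}{5}$ ($N = \frac{20}{-25} = 20 \left(- \frac{1}{25}\right) = - \frac{4}{5} \approx -0.8$)
$Y = 9$ ($Y = \left(-3\right)^{2} = 9$)
$Y N + A = 9 \left(- \frac{4}{5}\right) + \frac{10}{3} = - \frac{36}{5} + \frac{10}{3} = - \frac{58}{15}$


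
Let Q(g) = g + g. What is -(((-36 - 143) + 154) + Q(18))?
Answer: -11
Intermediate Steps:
Q(g) = 2*g
-(((-36 - 143) + 154) + Q(18)) = -(((-36 - 143) + 154) + 2*18) = -((-179 + 154) + 36) = -(-25 + 36) = -1*11 = -11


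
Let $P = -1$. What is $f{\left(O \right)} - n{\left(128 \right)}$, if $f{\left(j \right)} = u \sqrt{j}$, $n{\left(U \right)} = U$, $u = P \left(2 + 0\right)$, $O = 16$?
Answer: $-136$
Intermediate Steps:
$u = -2$ ($u = - (2 + 0) = \left(-1\right) 2 = -2$)
$f{\left(j \right)} = - 2 \sqrt{j}$
$f{\left(O \right)} - n{\left(128 \right)} = - 2 \sqrt{16} - 128 = \left(-2\right) 4 - 128 = -8 - 128 = -136$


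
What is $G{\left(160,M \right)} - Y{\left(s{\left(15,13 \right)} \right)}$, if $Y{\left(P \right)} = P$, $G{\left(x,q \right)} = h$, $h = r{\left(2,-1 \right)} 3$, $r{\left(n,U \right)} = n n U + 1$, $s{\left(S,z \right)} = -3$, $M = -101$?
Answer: $-6$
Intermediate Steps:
$r{\left(n,U \right)} = 1 + U n^{2}$ ($r{\left(n,U \right)} = n^{2} U + 1 = U n^{2} + 1 = 1 + U n^{2}$)
$h = -9$ ($h = \left(1 - 2^{2}\right) 3 = \left(1 - 4\right) 3 = \left(-3\right) 3 = -9$)
$G{\left(x,q \right)} = -9$
$G{\left(160,M \right)} - Y{\left(s{\left(15,13 \right)} \right)} = -9 - -3 = -9 + 3 = -6$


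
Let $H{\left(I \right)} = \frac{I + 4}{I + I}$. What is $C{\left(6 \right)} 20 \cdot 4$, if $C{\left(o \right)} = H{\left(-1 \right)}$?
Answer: $-120$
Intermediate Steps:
$H{\left(I \right)} = \frac{4 + I}{2 I}$
$C{\left(o \right)} = - \frac{3}{2}$ ($C{\left(o \right)} = \frac{4 - 1}{2 \left(-1\right)} = \frac{1}{2} \left(-1\right) 3 = - \frac{3}{2}$)
$C{\left(6 \right)} 20 \cdot 4 = \left(- \frac{3}{2}\right) 20 \cdot 4 = \left(-30\right) 4 = -120$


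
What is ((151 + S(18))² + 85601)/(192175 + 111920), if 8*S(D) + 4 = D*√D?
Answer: 288913/810920 + 2709*√2/405460 ≈ 0.36573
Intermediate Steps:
S(D) = -½ + D^(3/2)/8 (S(D) = -½ + (D*√D)/8 = -½ + D^(3/2)/8)
((151 + S(18))² + 85601)/(192175 + 111920) = ((151 + (-½ + 18^(3/2)/8))² + 85601)/(192175 + 111920) = ((151 + (-½ + (54*√2)/8))² + 85601)/304095 = ((151 + (-½ + 27*√2/4))² + 85601)*(1/304095) = ((301/2 + 27*√2/4)² + 85601)*(1/304095) = (85601 + (301/2 + 27*√2/4)²)*(1/304095) = 85601/304095 + (301/2 + 27*√2/4)²/304095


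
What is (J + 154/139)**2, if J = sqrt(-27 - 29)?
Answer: -1058260/19321 + 616*I*sqrt(14)/139 ≈ -54.773 + 16.582*I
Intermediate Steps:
J = 2*I*sqrt(14) (J = sqrt(-56) = 2*I*sqrt(14) ≈ 7.4833*I)
(J + 154/139)**2 = (2*I*sqrt(14) + 154/139)**2 = (154/139 + 2*I*sqrt(14))**2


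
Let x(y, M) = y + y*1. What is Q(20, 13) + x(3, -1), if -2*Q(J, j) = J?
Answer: -4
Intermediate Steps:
Q(J, j) = -J/2
x(y, M) = 2*y (x(y, M) = y + y = 2*y)
Q(20, 13) + x(3, -1) = -½*20 + 2*3 = -10 + 6 = -4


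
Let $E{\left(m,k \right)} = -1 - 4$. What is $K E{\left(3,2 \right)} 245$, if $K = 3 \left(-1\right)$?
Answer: $3675$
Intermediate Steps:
$E{\left(m,k \right)} = -5$
$K = -3$
$K E{\left(3,2 \right)} 245 = \left(-3\right) \left(-5\right) 245 = 15 \cdot 245 = 3675$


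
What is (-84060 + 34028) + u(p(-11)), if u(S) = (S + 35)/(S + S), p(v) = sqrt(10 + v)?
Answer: -100063/2 - 35*I/2 ≈ -50032.0 - 17.5*I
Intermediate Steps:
u(S) = (35 + S)/(2*S) (u(S) = (35 + S)/((2*S)) = (35 + S)*(1/(2*S)) = (35 + S)/(2*S))
(-84060 + 34028) + u(p(-11)) = (-84060 + 34028) + (35 + sqrt(10 - 11))/(2*(sqrt(10 - 11))) = -50032 + (35 + sqrt(-1))/(2*(sqrt(-1))) = -50032 + (35 + I)/(2*I) = -50032 + (-I)*(35 + I)/2 = -50032 - I*(35 + I)/2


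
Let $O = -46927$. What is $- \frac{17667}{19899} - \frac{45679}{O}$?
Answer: $\frac{8878568}{103755597} \approx 0.085572$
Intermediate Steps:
$- \frac{17667}{19899} - \frac{45679}{O} = - \frac{17667}{19899} - \frac{45679}{-46927} = \left(-17667\right) \frac{1}{19899} - - \frac{45679}{46927} = - \frac{1963}{2211} + \frac{45679}{46927} = \frac{8878568}{103755597}$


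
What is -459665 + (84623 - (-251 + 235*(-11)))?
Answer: -372206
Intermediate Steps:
-459665 + (84623 - (-251 + 235*(-11))) = -459665 + (84623 - (-251 - 2585)) = -459665 + (84623 - 1*(-2836)) = -459665 + (84623 + 2836) = -459665 + 87459 = -372206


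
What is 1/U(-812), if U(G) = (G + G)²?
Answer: 1/2637376 ≈ 3.7916e-7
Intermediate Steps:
U(G) = 4*G² (U(G) = (2*G)² = 4*G²)
1/U(-812) = 1/(4*(-812)²) = 1/(4*659344) = 1/2637376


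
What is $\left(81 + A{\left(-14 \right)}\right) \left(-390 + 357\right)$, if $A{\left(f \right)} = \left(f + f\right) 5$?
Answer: $1947$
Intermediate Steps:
$A{\left(f \right)} = 10 f$ ($A{\left(f \right)} = 2 f 5 = 10 f$)
$\left(81 + A{\left(-14 \right)}\right) \left(-390 + 357\right) = \left(81 + 10 \left(-14\right)\right) \left(-390 + 357\right) = \left(81 - 140\right) \left(-33\right) = \left(-59\right) \left(-33\right) = 1947$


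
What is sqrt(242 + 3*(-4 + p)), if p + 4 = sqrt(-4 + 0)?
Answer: sqrt(218 + 6*I) ≈ 14.766 + 0.2032*I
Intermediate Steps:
p = -4 + 2*I (p = -4 + sqrt(-4 + 0) = -4 + sqrt(-4) = -4 + 2*I ≈ -4.0 + 2.0*I)
sqrt(242 + 3*(-4 + p)) = sqrt(242 + 3*(-4 + (-4 + 2*I))) = sqrt(242 + 3*(-8 + 2*I)) = sqrt(242 + (-24 + 6*I)) = sqrt(218 + 6*I)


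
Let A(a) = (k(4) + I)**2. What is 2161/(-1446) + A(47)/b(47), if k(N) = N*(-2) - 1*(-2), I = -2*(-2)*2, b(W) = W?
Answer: -95783/67962 ≈ -1.4094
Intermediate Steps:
I = 8 (I = 4*2 = 8)
k(N) = 2 - 2*N (k(N) = -2*N + 2 = 2 - 2*N)
A(a) = 4 (A(a) = ((2 - 2*4) + 8)**2 = ((2 - 8) + 8)**2 = (-6 + 8)**2 = 2**2 = 4)
2161/(-1446) + A(47)/b(47) = 2161/(-1446) + 4/47 = 2161*(-1/1446) + 4*(1/47) = -2161/1446 + 4/47 = -95783/67962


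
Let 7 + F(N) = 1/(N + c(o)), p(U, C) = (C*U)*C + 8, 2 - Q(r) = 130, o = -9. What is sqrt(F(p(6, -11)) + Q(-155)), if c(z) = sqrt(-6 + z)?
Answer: sqrt((-99089 - 135*I*sqrt(15))/(734 + I*sqrt(15))) ≈ 0.e-7 - 11.619*I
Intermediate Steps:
Q(r) = -128 (Q(r) = 2 - 1*130 = 2 - 130 = -128)
p(U, C) = 8 + U*C**2 (p(U, C) = U*C**2 + 8 = 8 + U*C**2)
F(N) = -7 + 1/(N + I*sqrt(15)) (F(N) = -7 + 1/(N + sqrt(-6 - 9)) = -7 + 1/(N + sqrt(-15)) = -7 + 1/(N + I*sqrt(15)))
sqrt(F(p(6, -11)) + Q(-155)) = sqrt((1 - 7*(8 + 6*(-11)**2) - 7*I*sqrt(15))/((8 + 6*(-11)**2) + I*sqrt(15)) - 128) = sqrt((1 - 7*(8 + 6*121) - 7*I*sqrt(15))/((8 + 6*121) + I*sqrt(15)) - 128) = sqrt((1 - 7*(8 + 726) - 7*I*sqrt(15))/((8 + 726) + I*sqrt(15)) - 128) = sqrt((1 - 7*734 - 7*I*sqrt(15))/(734 + I*sqrt(15)) - 128) = sqrt((1 - 5138 - 7*I*sqrt(15))/(734 + I*sqrt(15)) - 128) = sqrt((-5137 - 7*I*sqrt(15))/(734 + I*sqrt(15)) - 128) = sqrt(-128 + (-5137 - 7*I*sqrt(15))/(734 + I*sqrt(15)))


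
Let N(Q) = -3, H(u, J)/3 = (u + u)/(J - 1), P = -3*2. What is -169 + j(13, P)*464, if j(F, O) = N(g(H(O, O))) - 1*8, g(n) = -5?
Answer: -5273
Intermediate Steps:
P = -6
H(u, J) = 6*u/(-1 + J) (H(u, J) = 3*((u + u)/(J - 1)) = 3*((2*u)/(-1 + J)) = 3*(2*u/(-1 + J)) = 6*u/(-1 + J))
j(F, O) = -11 (j(F, O) = -3 - 1*8 = -3 - 8 = -11)
-169 + j(13, P)*464 = -169 - 11*464 = -169 - 5104 = -5273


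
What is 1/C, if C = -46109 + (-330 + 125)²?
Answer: -1/4084 ≈ -0.00024486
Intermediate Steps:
C = -4084 (C = -46109 + (-205)² = -46109 + 42025 = -4084)
1/C = 1/(-4084) = -1/4084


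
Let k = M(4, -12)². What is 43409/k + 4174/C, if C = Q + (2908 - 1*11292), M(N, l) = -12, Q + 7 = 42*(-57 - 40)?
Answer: 20018227/66480 ≈ 301.12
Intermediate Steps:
Q = -4081 (Q = -7 + 42*(-57 - 40) = -7 + 42*(-97) = -7 - 4074 = -4081)
C = -12465 (C = -4081 + (2908 - 1*11292) = -4081 + (2908 - 11292) = -4081 - 8384 = -12465)
k = 144 (k = (-12)² = 144)
43409/k + 4174/C = 43409/144 + 4174/(-12465) = 43409*(1/144) + 4174*(-1/12465) = 43409/144 - 4174/12465 = 20018227/66480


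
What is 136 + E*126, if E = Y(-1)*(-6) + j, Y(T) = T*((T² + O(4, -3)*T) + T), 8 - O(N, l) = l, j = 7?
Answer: -7298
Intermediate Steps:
O(N, l) = 8 - l
Y(T) = T*(T² + 12*T) (Y(T) = T*((T² + (8 - 1*(-3))*T) + T) = T*((T² + (8 + 3)*T) + T) = T*((T² + 11*T) + T) = T*(T² + 12*T))
E = -59 (E = ((-1)²*(12 - 1))*(-6) + 7 = (1*11)*(-6) + 7 = 11*(-6) + 7 = -66 + 7 = -59)
136 + E*126 = 136 - 59*126 = 136 - 7434 = -7298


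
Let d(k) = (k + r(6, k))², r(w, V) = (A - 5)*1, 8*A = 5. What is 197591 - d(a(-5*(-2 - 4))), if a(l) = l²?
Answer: -38691401/64 ≈ -6.0455e+5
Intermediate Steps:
A = 5/8 (A = (⅛)*5 = 5/8 ≈ 0.62500)
r(w, V) = -35/8 (r(w, V) = (5/8 - 5)*1 = -35/8*1 = -35/8)
d(k) = (-35/8 + k)² (d(k) = (k - 35/8)² = (-35/8 + k)²)
197591 - d(a(-5*(-2 - 4))) = 197591 - (-35 + 8*(-5*(-2 - 4))²)²/64 = 197591 - (-35 + 8*(-5*(-6))²)²/64 = 197591 - (-35 + 8*30²)²/64 = 197591 - (-35 + 8*900)²/64 = 197591 - (-35 + 7200)²/64 = 197591 - 7165²/64 = 197591 - 51337225/64 = -38691401/64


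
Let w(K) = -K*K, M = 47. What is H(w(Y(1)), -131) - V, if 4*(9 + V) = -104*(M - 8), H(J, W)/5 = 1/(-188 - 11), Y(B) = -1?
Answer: 203572/199 ≈ 1023.0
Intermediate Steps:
w(K) = -K**2
H(J, W) = -5/199 (H(J, W) = 5/(-188 - 11) = 5/(-199) = 5*(-1/199) = -5/199)
V = -1023 (V = -9 + (-104*(47 - 8))/4 = -9 + (-104*39)/4 = -9 + (1/4)*(-4056) = -9 - 1014 = -1023)
H(w(Y(1)), -131) - V = -5/199 - 1*(-1023) = -5/199 + 1023 = 203572/199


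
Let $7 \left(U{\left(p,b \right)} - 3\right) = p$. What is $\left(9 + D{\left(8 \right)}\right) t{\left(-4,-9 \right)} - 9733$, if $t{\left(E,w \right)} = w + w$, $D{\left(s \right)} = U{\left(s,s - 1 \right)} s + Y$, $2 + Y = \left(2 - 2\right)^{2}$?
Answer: $- \frac{73189}{7} \approx -10456.0$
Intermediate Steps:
$U{\left(p,b \right)} = 3 + \frac{p}{7}$
$Y = -2$ ($Y = -2 + \left(2 - 2\right)^{2} = -2 + 0^{2} = -2 + 0 = -2$)
$D{\left(s \right)} = -2 + s \left(3 + \frac{s}{7}\right)$ ($D{\left(s \right)} = \left(3 + \frac{s}{7}\right) s - 2 = s \left(3 + \frac{s}{7}\right) - 2 = -2 + s \left(3 + \frac{s}{7}\right)$)
$t{\left(E,w \right)} = 2 w$
$\left(9 + D{\left(8 \right)}\right) t{\left(-4,-9 \right)} - 9733 = \left(9 - \left(2 - \frac{8 \left(21 + 8\right)}{7}\right)\right) 2 \left(-9\right) - 9733 = \left(9 - \left(2 - \frac{232}{7}\right)\right) \left(-18\right) - 9733 = \left(9 + \left(-2 + \frac{232}{7}\right)\right) \left(-18\right) - 9733 = \left(9 + \frac{218}{7}\right) \left(-18\right) - 9733 = \frac{281}{7} \left(-18\right) - 9733 = - \frac{5058}{7} - 9733 = - \frac{73189}{7}$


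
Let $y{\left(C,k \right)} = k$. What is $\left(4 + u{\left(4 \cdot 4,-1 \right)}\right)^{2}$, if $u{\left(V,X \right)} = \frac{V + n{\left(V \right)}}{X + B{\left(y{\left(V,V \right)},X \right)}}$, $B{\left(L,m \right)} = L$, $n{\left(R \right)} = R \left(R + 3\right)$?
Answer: $\frac{5776}{9} \approx 641.78$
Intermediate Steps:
$n{\left(R \right)} = R \left(3 + R\right)$
$u{\left(V,X \right)} = \frac{V + V \left(3 + V\right)}{V + X}$ ($u{\left(V,X \right)} = \frac{V + V \left(3 + V\right)}{X + V} = \frac{V + V \left(3 + V\right)}{V + X}$)
$\left(4 + u{\left(4 \cdot 4,-1 \right)}\right)^{2} = \left(4 + \frac{4 \cdot 4 \left(4 + 4 \cdot 4\right)}{4 \cdot 4 - 1}\right)^{2} = \left(4 + \frac{16 \left(4 + 16\right)}{16 - 1}\right)^{2} = \left(4 + 16 \cdot \frac{1}{15} \cdot 20\right)^{2} = \left(4 + \frac{64}{3}\right)^{2} = \left(\frac{76}{3}\right)^{2} = \frac{5776}{9}$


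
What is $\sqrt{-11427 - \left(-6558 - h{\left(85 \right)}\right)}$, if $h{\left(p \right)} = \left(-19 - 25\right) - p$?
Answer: $7 i \sqrt{102} \approx 70.697 i$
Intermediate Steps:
$h{\left(p \right)} = -44 - p$
$\sqrt{-11427 - \left(-6558 - h{\left(85 \right)}\right)} = \sqrt{-11427 + \left(\left(\left(-44 - 85\right) + 827 \cdot 12\right) - 3366\right)} = \sqrt{-11427 + \left(\left(\left(-44 - 85\right) + 9924\right) - 3366\right)} = \sqrt{-11427 + \left(\left(-129 + 9924\right) - 3366\right)} = \sqrt{-11427 + \left(9795 - 3366\right)} = \sqrt{-11427 + 6429} = \sqrt{-4998} = 7 i \sqrt{102}$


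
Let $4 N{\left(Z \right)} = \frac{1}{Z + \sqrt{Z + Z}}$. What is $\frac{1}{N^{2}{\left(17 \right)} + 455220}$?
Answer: $\frac{7577774213168}{3449554379670913921} + \frac{544 \sqrt{34}}{3449554379670913921} \approx 2.1967 \cdot 10^{-6}$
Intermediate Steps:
$N{\left(Z \right)} = \frac{1}{4 \left(Z + \sqrt{2} \sqrt{Z}\right)}$ ($N{\left(Z \right)} = \frac{1}{4 \left(Z + \sqrt{Z + Z}\right)} = \frac{1}{4 \left(Z + \sqrt{2 Z}\right)} = \frac{1}{4 \left(Z + \sqrt{2} \sqrt{Z}\right)}$)
$\frac{1}{N^{2}{\left(17 \right)} + 455220} = \frac{1}{\left(\frac{1}{4 \left(17 + \sqrt{2} \sqrt{17}\right)}\right)^{2} + 455220} = \frac{1}{\left(\frac{1}{4 \left(17 + \sqrt{34}\right)}\right)^{2} + 455220} = \frac{1}{\frac{1}{16 \left(17 + \sqrt{34}\right)^{2}} + 455220} = \frac{1}{455220 + \frac{1}{16 \left(17 + \sqrt{34}\right)^{2}}}$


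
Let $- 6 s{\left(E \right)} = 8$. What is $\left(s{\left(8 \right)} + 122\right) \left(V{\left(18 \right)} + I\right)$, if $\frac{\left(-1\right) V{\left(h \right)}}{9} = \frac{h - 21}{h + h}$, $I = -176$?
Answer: $- \frac{126881}{6} \approx -21147.0$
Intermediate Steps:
$s{\left(E \right)} = - \frac{4}{3}$ ($s{\left(E \right)} = \left(- \frac{1}{6}\right) 8 = - \frac{4}{3}$)
$V{\left(h \right)} = - \frac{9 \left(-21 + h\right)}{2 h}$ ($V{\left(h \right)} = - 9 \frac{h - 21}{h + h} = - 9 \frac{-21 + h}{2 h} = - \frac{9 \left(-21 + h\right)}{2 h}$)
$\left(s{\left(8 \right)} + 122\right) \left(V{\left(18 \right)} + I\right) = \left(- \frac{4}{3} + 122\right) \left(\frac{9 \left(21 - 18\right)}{2 \cdot 18} - 176\right) = \frac{362 \left(\frac{9}{2} \cdot \frac{1}{18} \left(21 - 18\right) - 176\right)}{3} = \frac{362 \left(\frac{9}{2} \cdot \frac{1}{18} \cdot 3 - 176\right)}{3} = \frac{362 \left(\frac{3}{4} - 176\right)}{3} = \frac{362}{3} \left(- \frac{701}{4}\right) = - \frac{126881}{6}$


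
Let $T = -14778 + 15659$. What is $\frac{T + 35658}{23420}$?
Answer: $\frac{36539}{23420} \approx 1.5602$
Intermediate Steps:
$T = 881$
$\frac{T + 35658}{23420} = \frac{881 + 35658}{23420} = 36539 \cdot \frac{1}{23420} = \frac{36539}{23420}$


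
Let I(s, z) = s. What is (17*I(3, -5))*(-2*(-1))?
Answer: 102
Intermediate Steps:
(17*I(3, -5))*(-2*(-1)) = (17*3)*(-2*(-1)) = 51*2 = 102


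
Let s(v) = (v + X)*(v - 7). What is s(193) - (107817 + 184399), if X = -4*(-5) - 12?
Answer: -254830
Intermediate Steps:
X = 8 (X = 20 - 12 = 8)
s(v) = (-7 + v)*(8 + v) (s(v) = (v + 8)*(v - 7) = (8 + v)*(-7 + v) = (-7 + v)*(8 + v))
s(193) - (107817 + 184399) = (-56 + 193 + 193²) - (107817 + 184399) = (-56 + 193 + 37249) - 1*292216 = 37386 - 292216 = -254830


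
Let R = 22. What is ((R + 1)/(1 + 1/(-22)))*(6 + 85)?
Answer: 6578/3 ≈ 2192.7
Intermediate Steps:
((R + 1)/(1 + 1/(-22)))*(6 + 85) = ((22 + 1)/(1 + 1/(-22)))*(6 + 85) = (23/(1 - 1/22))*91 = (23/(21/22))*91 = (23*(22/21))*91 = (506/21)*91 = 6578/3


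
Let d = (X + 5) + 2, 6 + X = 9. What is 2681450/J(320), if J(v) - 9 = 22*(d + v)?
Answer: 2681450/7269 ≈ 368.89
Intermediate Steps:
X = 3 (X = -6 + 9 = 3)
d = 10 (d = (3 + 5) + 2 = 8 + 2 = 10)
J(v) = 229 + 22*v (J(v) = 9 + 22*(10 + v) = 9 + (220 + 22*v) = 229 + 22*v)
2681450/J(320) = 2681450/(229 + 22*320) = 2681450/(229 + 7040) = 2681450/7269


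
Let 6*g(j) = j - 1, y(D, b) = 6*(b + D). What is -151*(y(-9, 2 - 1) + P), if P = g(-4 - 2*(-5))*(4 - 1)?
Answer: 13741/2 ≈ 6870.5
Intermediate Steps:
y(D, b) = 6*D + 6*b (y(D, b) = 6*(D + b) = 6*D + 6*b)
g(j) = -⅙ + j/6 (g(j) = (j - 1)/6 = (-1 + j)/6 = -⅙ + j/6)
P = 5/2 (P = (-⅙ + (-4 - 2*(-5))/6)*(4 - 1) = (-⅙ + (-4 + 10)/6)*3 = (-⅙ + (⅙)*6)*3 = (-⅙ + 1)*3 = (⅚)*3 = 5/2 ≈ 2.5000)
-151*(y(-9, 2 - 1) + P) = -151*((6*(-9) + 6*(2 - 1)) + 5/2) = -151*((-54 + 6*1) + 5/2) = -151*((-54 + 6) + 5/2) = -151*(-48 + 5/2) = -151*(-91/2) = 13741/2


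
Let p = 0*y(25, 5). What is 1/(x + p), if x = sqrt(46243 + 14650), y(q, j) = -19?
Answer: sqrt(60893)/60893 ≈ 0.0040524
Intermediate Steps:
x = sqrt(60893) ≈ 246.77
p = 0 (p = 0*(-19) = 0)
1/(x + p) = 1/(sqrt(60893) + 0) = 1/(sqrt(60893)) = sqrt(60893)/60893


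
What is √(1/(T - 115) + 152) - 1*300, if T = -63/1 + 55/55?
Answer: -300 + √4761831/177 ≈ -287.67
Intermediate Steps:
T = -62 (T = -63*1 + 55*(1/55) = -63 + 1 = -62)
√(1/(T - 115) + 152) - 1*300 = √(1/(-62 - 115) + 152) - 1*300 = √(1/(-177) + 152) - 300 = √(-1/177 + 152) - 300 = √(26903/177) - 300 = √4761831/177 - 300 = -300 + √4761831/177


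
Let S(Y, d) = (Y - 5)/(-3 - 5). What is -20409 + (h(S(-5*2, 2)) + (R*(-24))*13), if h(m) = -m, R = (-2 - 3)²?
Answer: -225687/8 ≈ -28211.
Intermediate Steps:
R = 25 (R = (-5)² = 25)
S(Y, d) = 5/8 - Y/8 (S(Y, d) = (-5 + Y)/(-8) = (-5 + Y)*(-⅛) = 5/8 - Y/8)
-20409 + (h(S(-5*2, 2)) + (R*(-24))*13) = -20409 + (-(5/8 - (-5)*2/8) + (25*(-24))*13) = -20409 + (-(5/8 - ⅛*(-10)) - 600*13) = -20409 + (-(5/8 + 5/4) - 7800) = -20409 + (-1*15/8 - 7800) = -20409 + (-15/8 - 7800) = -20409 - 62415/8 = -225687/8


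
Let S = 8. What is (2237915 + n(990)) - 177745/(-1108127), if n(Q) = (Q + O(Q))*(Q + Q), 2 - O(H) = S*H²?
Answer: -17198775886626730/1108127 ≈ -1.5521e+10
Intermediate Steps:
O(H) = 2 - 8*H²
n(Q) = 2*Q*(2 + Q - 8*Q²) (n(Q) = (Q + (2 - 8*Q²))*(Q + Q) = (2 + Q - 8*Q²)*(2*Q) = 2*Q*(2 + Q - 8*Q²))
(2237915 + n(990)) - 177745/(-1108127) = (2237915 + 2*990*(2 + 990 - 8*990²)) - 177745/(-1108127) = (2237915 + 2*990*(2 + 990 - 8*980100)) - 177745*(-1/1108127) = (2237915 + 2*990*(2 + 990 - 7840800)) + 177745/1108127 = (2237915 + 2*990*(-7839808)) + 177745/1108127 = (2237915 - 15522819840) + 177745/1108127 = -15520581925 + 177745/1108127 = -17198775886626730/1108127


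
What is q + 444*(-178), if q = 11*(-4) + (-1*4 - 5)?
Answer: -79085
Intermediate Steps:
q = -53 (q = -44 + (-4 - 5) = -44 - 9 = -53)
q + 444*(-178) = -53 + 444*(-178) = -53 - 79032 = -79085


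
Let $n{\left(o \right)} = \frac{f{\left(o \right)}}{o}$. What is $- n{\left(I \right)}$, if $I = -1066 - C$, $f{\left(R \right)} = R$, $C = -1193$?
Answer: $-1$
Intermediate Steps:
$I = 127$ ($I = -1066 - -1193 = -1066 + 1193 = 127$)
$n{\left(o \right)} = 1$ ($n{\left(o \right)} = \frac{o}{o} = 1$)
$- n{\left(I \right)} = \left(-1\right) 1 = -1$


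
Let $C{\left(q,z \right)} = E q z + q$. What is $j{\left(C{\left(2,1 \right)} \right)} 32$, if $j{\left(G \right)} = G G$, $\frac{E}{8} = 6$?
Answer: $307328$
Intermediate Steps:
$E = 48$ ($E = 8 \cdot 6 = 48$)
$C{\left(q,z \right)} = q + 48 q z$ ($C{\left(q,z \right)} = 48 q z + q = q + 48 q z$)
$j{\left(G \right)} = G^{2}$
$j{\left(C{\left(2,1 \right)} \right)} 32 = \left(2 \left(1 + 48 \cdot 1\right)\right)^{2} \cdot 32 = \left(2 \left(1 + 48\right)\right)^{2} \cdot 32 = \left(2 \cdot 49\right)^{2} \cdot 32 = 98^{2} \cdot 32 = 9604 \cdot 32 = 307328$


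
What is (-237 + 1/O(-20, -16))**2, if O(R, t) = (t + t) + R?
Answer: 151905625/2704 ≈ 56178.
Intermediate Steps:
O(R, t) = R + 2*t (O(R, t) = 2*t + R = R + 2*t)
(-237 + 1/O(-20, -16))**2 = (-237 + 1/(-20 + 2*(-16)))**2 = (-237 + 1/(-20 - 32))**2 = (-237 + 1/(-52))**2 = (-237 - 1/52)**2 = (-12325/52)**2 = 151905625/2704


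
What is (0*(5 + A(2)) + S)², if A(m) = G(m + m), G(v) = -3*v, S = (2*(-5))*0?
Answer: 0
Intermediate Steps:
S = 0 (S = -10*0 = 0)
A(m) = -6*m (A(m) = -3*(m + m) = -6*m)
(0*(5 + A(2)) + S)² = (0*(5 - 6*2) + 0)² = (0*(5 - 12) + 0)² = (0*(-7) + 0)² = (0 + 0)² = 0² = 0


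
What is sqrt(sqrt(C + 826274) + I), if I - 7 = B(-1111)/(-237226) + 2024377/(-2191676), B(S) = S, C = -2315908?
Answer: sqrt(849079095889092263931 + 139627808888698691716*I*sqrt(1489634))/11816421154 ≈ 24.765 + 24.642*I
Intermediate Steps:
I = 143711718603/23632842308 (I = 7 + (-1111/(-237226) + 2024377/(-2191676)) = 7 + (-1111*(-1/237226) + 2024377*(-1/2191676)) = 7 + (101/21566 - 2024377/2191676) = 7 - 21718177553/23632842308 = 143711718603/23632842308 ≈ 6.0810)
sqrt(sqrt(C + 826274) + I) = sqrt(sqrt(-2315908 + 826274) + 143711718603/23632842308) = sqrt(sqrt(-1489634) + 143711718603/23632842308) = sqrt(I*sqrt(1489634) + 143711718603/23632842308) = sqrt(143711718603/23632842308 + I*sqrt(1489634))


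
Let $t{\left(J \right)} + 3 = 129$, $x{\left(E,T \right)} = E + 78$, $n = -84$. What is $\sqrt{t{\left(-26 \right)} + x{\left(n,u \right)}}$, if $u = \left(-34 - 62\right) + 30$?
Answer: $2 \sqrt{30} \approx 10.954$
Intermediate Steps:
$u = -66$ ($u = -96 + 30 = -66$)
$x{\left(E,T \right)} = 78 + E$
$t{\left(J \right)} = 126$ ($t{\left(J \right)} = -3 + 129 = 126$)
$\sqrt{t{\left(-26 \right)} + x{\left(n,u \right)}} = \sqrt{126 + \left(78 - 84\right)} = \sqrt{126 - 6} = \sqrt{120} = 2 \sqrt{30}$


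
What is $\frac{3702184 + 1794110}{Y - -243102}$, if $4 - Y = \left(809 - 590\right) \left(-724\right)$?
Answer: $\frac{2748147}{200831} \approx 13.684$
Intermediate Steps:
$Y = 158560$ ($Y = 4 - \left(809 - 590\right) \left(-724\right) = 4 - 219 \left(-724\right) = 4 - -158556 = 4 + 158556 = 158560$)
$\frac{3702184 + 1794110}{Y - -243102} = \frac{3702184 + 1794110}{158560 - -243102} = \frac{5496294}{158560 + \left(-4992 + 248094\right)} = \frac{5496294}{158560 + 243102} = \frac{5496294}{401662} = 5496294 \cdot \frac{1}{401662} = \frac{2748147}{200831}$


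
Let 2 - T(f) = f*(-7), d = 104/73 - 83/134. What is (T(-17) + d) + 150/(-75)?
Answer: -1156181/9782 ≈ -118.19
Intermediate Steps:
d = 7877/9782 (d = 104*(1/73) - 83*1/134 = 104/73 - 83/134 = 7877/9782 ≈ 0.80525)
T(f) = 2 + 7*f (T(f) = 2 - f*(-7) = 2 - (-7)*f = 2 + 7*f)
(T(-17) + d) + 150/(-75) = ((2 + 7*(-17)) + 7877/9782) + 150/(-75) = ((2 - 119) + 7877/9782) + 150*(-1/75) = (-117 + 7877/9782) - 2 = -1136617/9782 - 2 = -1156181/9782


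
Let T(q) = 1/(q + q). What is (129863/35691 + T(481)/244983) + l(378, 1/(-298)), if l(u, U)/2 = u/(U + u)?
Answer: 593607236261397855/105276499488793022 ≈ 5.6385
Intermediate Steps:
T(q) = 1/(2*q)
l(u, U) = 2*u/(U + u) (l(u, U) = 2*(u/(U + u)) = 2*u/(U + u))
(129863/35691 + T(481)/244983) + l(378, 1/(-298)) = (129863/35691 + ((1/2)/481)/244983) + 2*378/(1/(-298) + 378) = (129863*(1/35691) + ((1/2)*(1/481))*(1/244983)) + 2*378/(-1/298 + 378) = (129863/35691 + (1/962)*(1/244983)) + 2*378/(112643/298) = (129863/35691 + 1/235673646) + 2*378*(298/112643) = 3400587414021/934603122154 + 225288/112643 = 593607236261397855/105276499488793022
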